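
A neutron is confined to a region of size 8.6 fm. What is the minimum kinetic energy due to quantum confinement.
70.042 keV

Using the uncertainty principle:

1. Position uncertainty: Δx ≈ 8.600e-15 m
2. Minimum momentum uncertainty: Δp = ℏ/(2Δx) = 6.131e-21 kg·m/s
3. Minimum kinetic energy:
   KE = (Δp)²/(2m) = (6.131e-21)²/(2 × 1.675e-27 kg)
   KE = 1.122e-14 J = 70.042 keV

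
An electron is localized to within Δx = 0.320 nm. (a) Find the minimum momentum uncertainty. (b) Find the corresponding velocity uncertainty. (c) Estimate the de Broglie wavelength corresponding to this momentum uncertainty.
(a) Δp_min = 1.648 × 10^-25 kg·m/s
(b) Δv_min = 180.887 km/s
(c) λ_dB = 4.021 nm

Step-by-step:

(a) From the uncertainty principle:
Δp_min = ℏ/(2Δx) = (1.055e-34 J·s)/(2 × 3.200e-10 m) = 1.648e-25 kg·m/s

(b) The velocity uncertainty:
Δv = Δp/m = (1.648e-25 kg·m/s)/(9.109e-31 kg) = 1.809e+05 m/s = 180.887 km/s

(c) The de Broglie wavelength for this momentum:
λ = h/p = (6.626e-34 J·s)/(1.648e-25 kg·m/s) = 4.021e-09 m = 4.021 nm

Note: The de Broglie wavelength is comparable to the localization size, as expected from wave-particle duality.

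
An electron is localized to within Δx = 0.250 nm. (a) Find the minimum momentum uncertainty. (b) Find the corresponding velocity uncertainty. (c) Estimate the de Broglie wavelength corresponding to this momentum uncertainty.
(a) Δp_min = 2.109 × 10^-25 kg·m/s
(b) Δv_min = 231.535 km/s
(c) λ_dB = 3.142 nm

Step-by-step:

(a) From the uncertainty principle:
Δp_min = ℏ/(2Δx) = (1.055e-34 J·s)/(2 × 2.500e-10 m) = 2.109e-25 kg·m/s

(b) The velocity uncertainty:
Δv = Δp/m = (2.109e-25 kg·m/s)/(9.109e-31 kg) = 2.315e+05 m/s = 231.535 km/s

(c) The de Broglie wavelength for this momentum:
λ = h/p = (6.626e-34 J·s)/(2.109e-25 kg·m/s) = 3.142e-09 m = 3.142 nm

Note: The de Broglie wavelength is comparable to the localization size, as expected from wave-particle duality.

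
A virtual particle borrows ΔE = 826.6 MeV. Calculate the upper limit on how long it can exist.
3.981 × 10^-25 s

Using the energy-time uncertainty principle:
ΔEΔt ≥ ℏ/2

For a virtual particle borrowing energy ΔE, the maximum lifetime is:
Δt_max = ℏ/(2ΔE)

Converting energy:
ΔE = 826.6 MeV = 1.324e-10 J

Δt_max = (1.055e-34 J·s) / (2 × 1.324e-10 J)
Δt_max = 3.981e-25 s = 3.981 × 10^-25 s

Virtual particles with higher borrowed energy exist for shorter times.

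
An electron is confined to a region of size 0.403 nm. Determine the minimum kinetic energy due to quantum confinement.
58.648 meV

Using the uncertainty principle:

1. Position uncertainty: Δx ≈ 4.030e-10 m
2. Minimum momentum uncertainty: Δp = ℏ/(2Δx) = 1.308e-25 kg·m/s
3. Minimum kinetic energy:
   KE = (Δp)²/(2m) = (1.308e-25)²/(2 × 9.109e-31 kg)
   KE = 9.396e-21 J = 58.648 meV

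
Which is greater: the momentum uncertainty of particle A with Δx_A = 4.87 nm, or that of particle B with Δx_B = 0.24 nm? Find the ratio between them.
Particle B has the larger minimum momentum uncertainty, by a factor of 20.29.

For each particle, the minimum momentum uncertainty is Δp_min = ℏ/(2Δx):

Particle A: Δp_A = ℏ/(2×4.870e-09 m) = 1.083e-26 kg·m/s
Particle B: Δp_B = ℏ/(2×2.400e-10 m) = 2.197e-25 kg·m/s

Ratio: Δp_B/Δp_A = 20.29

Since Δp_min ∝ 1/Δx, the particle with smaller position uncertainty (B) has larger momentum uncertainty.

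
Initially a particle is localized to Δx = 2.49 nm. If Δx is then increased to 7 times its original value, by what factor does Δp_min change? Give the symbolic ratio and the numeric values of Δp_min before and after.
Original Δp_min = 2.118 × 10^-26 kg·m/s; new Δp'_min = 3.025 × 10^-27 kg·m/s; ratio Δp'_min/Δp_min = 1/7.

From the uncertainty principle ΔxΔp ≥ ℏ/2, the minimum momentum uncertainty is Δp_min = ℏ/(2Δx).

Original (Δx = 2.49 nm = 2.490e-09 m):
Δp_min = (1.055e-34 J·s)/(2 × 2.490e-09 m) = 2.118e-26 kg·m/s

When Δx → 7Δx:
Δp'_min = ℏ/(2 × 7Δx) = (1/7) × ℏ/(2Δx) = (1/7) × Δp_min
Δp'_min = 1/7 × 2.118e-26 kg·m/s = 3.025e-27 kg·m/s

Since Δp_min ∝ 1/Δx, when Δx is increased to 7 times its original value, Δp_min decreases to 1/7 of its original value.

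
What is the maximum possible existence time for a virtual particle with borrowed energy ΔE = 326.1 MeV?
1.009 ys

Using the energy-time uncertainty principle:
ΔEΔt ≥ ℏ/2

For a virtual particle borrowing energy ΔE, the maximum lifetime is:
Δt_max = ℏ/(2ΔE)

Converting energy:
ΔE = 326.1 MeV = 5.225e-11 J

Δt_max = (1.055e-34 J·s) / (2 × 5.225e-11 J)
Δt_max = 1.009e-24 s = 1.009 ys

Virtual particles with higher borrowed energy exist for shorter times.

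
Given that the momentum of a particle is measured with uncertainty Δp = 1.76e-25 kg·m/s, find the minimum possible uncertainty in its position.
299.594 pm

Using the Heisenberg uncertainty principle:
ΔxΔp ≥ ℏ/2

The minimum uncertainty in position is:
Δx_min = ℏ/(2Δp)
Δx_min = (1.055e-34 J·s) / (2 × 1.760e-25 kg·m/s)
Δx_min = 2.996e-10 m = 299.594 pm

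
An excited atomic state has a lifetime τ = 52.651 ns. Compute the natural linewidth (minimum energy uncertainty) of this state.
6.251 neV

Using the energy-time uncertainty principle:
ΔEΔt ≥ ℏ/2

The lifetime τ represents the time uncertainty Δt.
The natural linewidth (minimum energy uncertainty) is:

ΔE = ℏ/(2τ)
ΔE = (1.055e-34 J·s) / (2 × 5.265e-08 s)
ΔE = 1.001e-27 J = 6.251 neV

This natural linewidth limits the precision of spectroscopic measurements.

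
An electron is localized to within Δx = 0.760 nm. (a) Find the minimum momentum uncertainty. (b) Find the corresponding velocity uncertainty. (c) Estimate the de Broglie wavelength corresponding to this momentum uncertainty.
(a) Δp_min = 6.938 × 10^-26 kg·m/s
(b) Δv_min = 76.163 km/s
(c) λ_dB = 9.550 nm

Step-by-step:

(a) From the uncertainty principle:
Δp_min = ℏ/(2Δx) = (1.055e-34 J·s)/(2 × 7.600e-10 m) = 6.938e-26 kg·m/s

(b) The velocity uncertainty:
Δv = Δp/m = (6.938e-26 kg·m/s)/(9.109e-31 kg) = 7.616e+04 m/s = 76.163 km/s

(c) The de Broglie wavelength for this momentum:
λ = h/p = (6.626e-34 J·s)/(6.938e-26 kg·m/s) = 9.550e-09 m = 9.550 nm

Note: The de Broglie wavelength is comparable to the localization size, as expected from wave-particle duality.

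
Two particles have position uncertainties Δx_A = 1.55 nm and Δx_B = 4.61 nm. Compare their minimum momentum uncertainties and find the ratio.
Particle A has the larger minimum momentum uncertainty, by a factor of 2.97.

For each particle, the minimum momentum uncertainty is Δp_min = ℏ/(2Δx):

Particle A: Δp_A = ℏ/(2×1.550e-09 m) = 3.402e-26 kg·m/s
Particle B: Δp_B = ℏ/(2×4.610e-09 m) = 1.144e-26 kg·m/s

Ratio: Δp_A/Δp_B = 2.97

Since Δp_min ∝ 1/Δx, the particle with smaller position uncertainty (A) has larger momentum uncertainty.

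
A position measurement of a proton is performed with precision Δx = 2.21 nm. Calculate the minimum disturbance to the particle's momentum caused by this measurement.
2.386 × 10^-26 kg·m/s

The uncertainty principle implies that measuring position disturbs momentum:
ΔxΔp ≥ ℏ/2

When we measure position with precision Δx, we necessarily introduce a momentum uncertainty:
Δp ≥ ℏ/(2Δx)
Δp_min = (1.055e-34 J·s) / (2 × 2.210e-09 m)
Δp_min = 2.386e-26 kg·m/s

The more precisely we measure position, the greater the momentum disturbance.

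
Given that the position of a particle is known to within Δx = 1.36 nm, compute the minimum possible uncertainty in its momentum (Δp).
3.877 × 10^-26 kg·m/s

Using the Heisenberg uncertainty principle:
ΔxΔp ≥ ℏ/2

The minimum uncertainty in momentum is:
Δp_min = ℏ/(2Δx)
Δp_min = (1.055e-34 J·s) / (2 × 1.360e-09 m)
Δp_min = 3.877e-26 kg·m/s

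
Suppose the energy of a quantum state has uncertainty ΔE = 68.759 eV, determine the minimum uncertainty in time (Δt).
4.786 as

Using the energy-time uncertainty principle:
ΔEΔt ≥ ℏ/2

The minimum uncertainty in time is:
Δt_min = ℏ/(2ΔE)
Δt_min = (1.055e-34 J·s) / (2 × 1.102e-17 J)
Δt_min = 4.786e-18 s = 4.786 as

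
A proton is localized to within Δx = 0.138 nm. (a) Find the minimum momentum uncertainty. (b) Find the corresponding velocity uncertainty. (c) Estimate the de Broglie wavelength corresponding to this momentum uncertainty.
(a) Δp_min = 3.821 × 10^-25 kg·m/s
(b) Δv_min = 228.438 m/s
(c) λ_dB = 1.734 nm

Step-by-step:

(a) From the uncertainty principle:
Δp_min = ℏ/(2Δx) = (1.055e-34 J·s)/(2 × 1.380e-10 m) = 3.821e-25 kg·m/s

(b) The velocity uncertainty:
Δv = Δp/m = (3.821e-25 kg·m/s)/(1.673e-27 kg) = 2.284e+02 m/s = 228.438 m/s

(c) The de Broglie wavelength for this momentum:
λ = h/p = (6.626e-34 J·s)/(3.821e-25 kg·m/s) = 1.734e-09 m = 1.734 nm

Note: The de Broglie wavelength is comparable to the localization size, as expected from wave-particle duality.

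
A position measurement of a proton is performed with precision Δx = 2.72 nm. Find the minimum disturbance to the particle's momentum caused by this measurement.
1.939 × 10^-26 kg·m/s

The uncertainty principle implies that measuring position disturbs momentum:
ΔxΔp ≥ ℏ/2

When we measure position with precision Δx, we necessarily introduce a momentum uncertainty:
Δp ≥ ℏ/(2Δx)
Δp_min = (1.055e-34 J·s) / (2 × 2.720e-09 m)
Δp_min = 1.939e-26 kg·m/s

The more precisely we measure position, the greater the momentum disturbance.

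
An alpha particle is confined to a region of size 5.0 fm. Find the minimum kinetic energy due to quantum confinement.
52.232 keV

Using the uncertainty principle:

1. Position uncertainty: Δx ≈ 5.000e-15 m
2. Minimum momentum uncertainty: Δp = ℏ/(2Δx) = 1.055e-20 kg·m/s
3. Minimum kinetic energy:
   KE = (Δp)²/(2m) = (1.055e-20)²/(2 × 6.645e-27 kg)
   KE = 8.369e-15 J = 52.232 keV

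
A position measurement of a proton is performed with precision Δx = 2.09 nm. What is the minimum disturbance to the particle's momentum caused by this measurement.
2.523 × 10^-26 kg·m/s

The uncertainty principle implies that measuring position disturbs momentum:
ΔxΔp ≥ ℏ/2

When we measure position with precision Δx, we necessarily introduce a momentum uncertainty:
Δp ≥ ℏ/(2Δx)
Δp_min = (1.055e-34 J·s) / (2 × 2.090e-09 m)
Δp_min = 2.523e-26 kg·m/s

The more precisely we measure position, the greater the momentum disturbance.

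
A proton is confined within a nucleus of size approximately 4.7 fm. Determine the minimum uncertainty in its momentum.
1.122 × 10^-20 kg·m/s

Using the Heisenberg uncertainty principle:
ΔxΔp ≥ ℏ/2

With Δx ≈ L = 4.700e-15 m (the confinement size):
Δp_min = ℏ/(2Δx)
Δp_min = (1.055e-34 J·s) / (2 × 4.700e-15 m)
Δp_min = 1.122e-20 kg·m/s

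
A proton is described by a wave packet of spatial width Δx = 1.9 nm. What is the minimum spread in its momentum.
2.775 × 10^-26 kg·m/s

For a wave packet, the spatial width Δx and momentum spread Δp are related by the uncertainty principle:
ΔxΔp ≥ ℏ/2

The minimum momentum spread is:
Δp_min = ℏ/(2Δx)
Δp_min = (1.055e-34 J·s) / (2 × 1.900e-09 m)
Δp_min = 2.775e-26 kg·m/s

A wave packet cannot have both a well-defined position and well-defined momentum.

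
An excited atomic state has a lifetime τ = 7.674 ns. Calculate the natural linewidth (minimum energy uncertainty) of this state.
42.886 neV

Using the energy-time uncertainty principle:
ΔEΔt ≥ ℏ/2

The lifetime τ represents the time uncertainty Δt.
The natural linewidth (minimum energy uncertainty) is:

ΔE = ℏ/(2τ)
ΔE = (1.055e-34 J·s) / (2 × 7.674e-09 s)
ΔE = 6.871e-27 J = 42.886 neV

This natural linewidth limits the precision of spectroscopic measurements.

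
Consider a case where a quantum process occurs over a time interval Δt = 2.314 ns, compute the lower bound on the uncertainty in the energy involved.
142.224 neV

Using the energy-time uncertainty principle:
ΔEΔt ≥ ℏ/2

The minimum uncertainty in energy is:
ΔE_min = ℏ/(2Δt)
ΔE_min = (1.055e-34 J·s) / (2 × 2.314e-09 s)
ΔE_min = 2.279e-26 J = 142.224 neV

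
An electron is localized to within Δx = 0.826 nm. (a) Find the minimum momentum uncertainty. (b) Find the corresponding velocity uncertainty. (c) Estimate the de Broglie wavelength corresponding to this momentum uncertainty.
(a) Δp_min = 6.384 × 10^-26 kg·m/s
(b) Δv_min = 70.077 km/s
(c) λ_dB = 10.380 nm

Step-by-step:

(a) From the uncertainty principle:
Δp_min = ℏ/(2Δx) = (1.055e-34 J·s)/(2 × 8.260e-10 m) = 6.384e-26 kg·m/s

(b) The velocity uncertainty:
Δv = Δp/m = (6.384e-26 kg·m/s)/(9.109e-31 kg) = 7.008e+04 m/s = 70.077 km/s

(c) The de Broglie wavelength for this momentum:
λ = h/p = (6.626e-34 J·s)/(6.384e-26 kg·m/s) = 1.038e-08 m = 10.380 nm

Note: The de Broglie wavelength is comparable to the localization size, as expected from wave-particle duality.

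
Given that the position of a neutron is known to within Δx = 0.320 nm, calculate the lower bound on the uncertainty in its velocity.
98.378 m/s

Using the Heisenberg uncertainty principle and Δp = mΔv:
ΔxΔp ≥ ℏ/2
Δx(mΔv) ≥ ℏ/2

The minimum uncertainty in velocity is:
Δv_min = ℏ/(2mΔx)
Δv_min = (1.055e-34 J·s) / (2 × 1.675e-27 kg × 3.200e-10 m)
Δv_min = 9.838e+01 m/s = 98.378 m/s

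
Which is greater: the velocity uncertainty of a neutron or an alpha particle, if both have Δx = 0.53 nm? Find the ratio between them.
The neutron has the larger minimum velocity uncertainty, by a ratio of 4.0.

For both particles, Δp_min = ℏ/(2Δx) = 9.949e-26 kg·m/s (same for both).

The velocity uncertainty is Δv = Δp/m:
- neutron: Δv = 9.949e-26 / 1.675e-27 = 5.940e+01 m/s = 59.398 m/s
- alpha particle: Δv = 9.949e-26 / 6.645e-27 = 1.497e+01 m/s = 14.973 m/s

Ratio: 5.940e+01 / 1.497e+01 = 4.0

The lighter particle has larger velocity uncertainty because Δv ∝ 1/m.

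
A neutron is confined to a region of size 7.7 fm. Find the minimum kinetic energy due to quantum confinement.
87.372 keV

Using the uncertainty principle:

1. Position uncertainty: Δx ≈ 7.700e-15 m
2. Minimum momentum uncertainty: Δp = ℏ/(2Δx) = 6.848e-21 kg·m/s
3. Minimum kinetic energy:
   KE = (Δp)²/(2m) = (6.848e-21)²/(2 × 1.675e-27 kg)
   KE = 1.400e-14 J = 87.372 keV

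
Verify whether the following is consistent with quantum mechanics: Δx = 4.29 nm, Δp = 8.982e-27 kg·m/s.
No, it violates the uncertainty principle (impossible measurement).

Calculate the product ΔxΔp:
ΔxΔp = (4.290e-09 m) × (8.982e-27 kg·m/s)
ΔxΔp = 3.853e-35 J·s

Compare to the minimum allowed value ℏ/2:
ℏ/2 = 5.273e-35 J·s

Since ΔxΔp = 3.853e-35 J·s < 5.273e-35 J·s = ℏ/2,
the measurement violates the uncertainty principle.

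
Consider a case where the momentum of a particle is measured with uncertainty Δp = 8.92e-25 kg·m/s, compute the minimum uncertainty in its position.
59.113 pm

Using the Heisenberg uncertainty principle:
ΔxΔp ≥ ℏ/2

The minimum uncertainty in position is:
Δx_min = ℏ/(2Δp)
Δx_min = (1.055e-34 J·s) / (2 × 8.920e-25 kg·m/s)
Δx_min = 5.911e-11 m = 59.113 pm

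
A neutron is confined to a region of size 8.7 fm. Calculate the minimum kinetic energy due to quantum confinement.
68.441 keV

Using the uncertainty principle:

1. Position uncertainty: Δx ≈ 8.700e-15 m
2. Minimum momentum uncertainty: Δp = ℏ/(2Δx) = 6.061e-21 kg·m/s
3. Minimum kinetic energy:
   KE = (Δp)²/(2m) = (6.061e-21)²/(2 × 1.675e-27 kg)
   KE = 1.097e-14 J = 68.441 keV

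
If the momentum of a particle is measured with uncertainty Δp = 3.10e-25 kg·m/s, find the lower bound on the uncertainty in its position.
170.092 pm

Using the Heisenberg uncertainty principle:
ΔxΔp ≥ ℏ/2

The minimum uncertainty in position is:
Δx_min = ℏ/(2Δp)
Δx_min = (1.055e-34 J·s) / (2 × 3.100e-25 kg·m/s)
Δx_min = 1.701e-10 m = 170.092 pm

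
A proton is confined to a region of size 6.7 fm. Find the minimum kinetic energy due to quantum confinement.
115.559 keV

Using the uncertainty principle:

1. Position uncertainty: Δx ≈ 6.700e-15 m
2. Minimum momentum uncertainty: Δp = ℏ/(2Δx) = 7.870e-21 kg·m/s
3. Minimum kinetic energy:
   KE = (Δp)²/(2m) = (7.870e-21)²/(2 × 1.673e-27 kg)
   KE = 1.851e-14 J = 115.559 keV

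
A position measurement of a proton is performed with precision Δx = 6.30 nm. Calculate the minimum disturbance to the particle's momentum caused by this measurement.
8.370 × 10^-27 kg·m/s

The uncertainty principle implies that measuring position disturbs momentum:
ΔxΔp ≥ ℏ/2

When we measure position with precision Δx, we necessarily introduce a momentum uncertainty:
Δp ≥ ℏ/(2Δx)
Δp_min = (1.055e-34 J·s) / (2 × 6.300e-09 m)
Δp_min = 8.370e-27 kg·m/s

The more precisely we measure position, the greater the momentum disturbance.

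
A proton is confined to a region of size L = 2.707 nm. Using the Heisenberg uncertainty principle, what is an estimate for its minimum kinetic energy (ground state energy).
707.909 neV

Using the uncertainty principle to estimate ground state energy:

1. The position uncertainty is approximately the confinement size:
   Δx ≈ L = 2.707e-09 m

2. From ΔxΔp ≥ ℏ/2, the minimum momentum uncertainty is:
   Δp ≈ ℏ/(2L) = 1.948e-26 kg·m/s

3. The kinetic energy is approximately:
   KE ≈ (Δp)²/(2m) = (1.948e-26)²/(2 × 1.673e-27 kg)
   KE ≈ 1.134e-25 J = 707.909 neV

This is an order-of-magnitude estimate of the ground state energy.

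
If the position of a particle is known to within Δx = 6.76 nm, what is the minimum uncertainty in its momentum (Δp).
7.800 × 10^-27 kg·m/s

Using the Heisenberg uncertainty principle:
ΔxΔp ≥ ℏ/2

The minimum uncertainty in momentum is:
Δp_min = ℏ/(2Δx)
Δp_min = (1.055e-34 J·s) / (2 × 6.760e-09 m)
Δp_min = 7.800e-27 kg·m/s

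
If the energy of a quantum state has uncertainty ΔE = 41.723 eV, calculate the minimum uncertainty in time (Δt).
7.888 as

Using the energy-time uncertainty principle:
ΔEΔt ≥ ℏ/2

The minimum uncertainty in time is:
Δt_min = ℏ/(2ΔE)
Δt_min = (1.055e-34 J·s) / (2 × 6.685e-18 J)
Δt_min = 7.888e-18 s = 7.888 as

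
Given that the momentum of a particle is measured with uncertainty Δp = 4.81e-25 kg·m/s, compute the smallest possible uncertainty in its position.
109.623 pm

Using the Heisenberg uncertainty principle:
ΔxΔp ≥ ℏ/2

The minimum uncertainty in position is:
Δx_min = ℏ/(2Δp)
Δx_min = (1.055e-34 J·s) / (2 × 4.810e-25 kg·m/s)
Δx_min = 1.096e-10 m = 109.623 pm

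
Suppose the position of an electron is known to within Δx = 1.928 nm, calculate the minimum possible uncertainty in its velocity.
30.023 km/s

Using the Heisenberg uncertainty principle and Δp = mΔv:
ΔxΔp ≥ ℏ/2
Δx(mΔv) ≥ ℏ/2

The minimum uncertainty in velocity is:
Δv_min = ℏ/(2mΔx)
Δv_min = (1.055e-34 J·s) / (2 × 9.109e-31 kg × 1.928e-09 m)
Δv_min = 3.002e+04 m/s = 30.023 km/s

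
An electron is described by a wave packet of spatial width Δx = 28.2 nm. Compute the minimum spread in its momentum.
1.870 × 10^-27 kg·m/s

For a wave packet, the spatial width Δx and momentum spread Δp are related by the uncertainty principle:
ΔxΔp ≥ ℏ/2

The minimum momentum spread is:
Δp_min = ℏ/(2Δx)
Δp_min = (1.055e-34 J·s) / (2 × 2.820e-08 m)
Δp_min = 1.870e-27 kg·m/s

A wave packet cannot have both a well-defined position and well-defined momentum.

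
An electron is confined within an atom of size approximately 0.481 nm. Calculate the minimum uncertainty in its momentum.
1.096 × 10^-25 kg·m/s

Using the Heisenberg uncertainty principle:
ΔxΔp ≥ ℏ/2

With Δx ≈ L = 4.810e-10 m (the confinement size):
Δp_min = ℏ/(2Δx)
Δp_min = (1.055e-34 J·s) / (2 × 4.810e-10 m)
Δp_min = 1.096e-25 kg·m/s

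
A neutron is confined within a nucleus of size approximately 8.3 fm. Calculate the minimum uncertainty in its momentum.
6.353 × 10^-21 kg·m/s

Using the Heisenberg uncertainty principle:
ΔxΔp ≥ ℏ/2

With Δx ≈ L = 8.300e-15 m (the confinement size):
Δp_min = ℏ/(2Δx)
Δp_min = (1.055e-34 J·s) / (2 × 8.300e-15 m)
Δp_min = 6.353e-21 kg·m/s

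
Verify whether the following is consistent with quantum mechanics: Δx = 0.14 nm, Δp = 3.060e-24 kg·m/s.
Yes, it satisfies the uncertainty principle.

Calculate the product ΔxΔp:
ΔxΔp = (1.400e-10 m) × (3.060e-24 kg·m/s)
ΔxΔp = 4.284e-34 J·s

Compare to the minimum allowed value ℏ/2:
ℏ/2 = 5.273e-35 J·s

Since ΔxΔp = 4.284e-34 J·s ≥ 5.273e-35 J·s = ℏ/2,
the measurement satisfies the uncertainty principle.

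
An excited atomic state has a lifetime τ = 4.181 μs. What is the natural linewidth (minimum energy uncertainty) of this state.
78.715 peV

Using the energy-time uncertainty principle:
ΔEΔt ≥ ℏ/2

The lifetime τ represents the time uncertainty Δt.
The natural linewidth (minimum energy uncertainty) is:

ΔE = ℏ/(2τ)
ΔE = (1.055e-34 J·s) / (2 × 4.181e-06 s)
ΔE = 1.261e-29 J = 78.715 peV

This natural linewidth limits the precision of spectroscopic measurements.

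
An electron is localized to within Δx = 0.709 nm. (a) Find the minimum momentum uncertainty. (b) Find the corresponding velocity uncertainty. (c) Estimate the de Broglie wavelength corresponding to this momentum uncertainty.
(a) Δp_min = 7.437 × 10^-26 kg·m/s
(b) Δv_min = 81.641 km/s
(c) λ_dB = 8.910 nm

Step-by-step:

(a) From the uncertainty principle:
Δp_min = ℏ/(2Δx) = (1.055e-34 J·s)/(2 × 7.090e-10 m) = 7.437e-26 kg·m/s

(b) The velocity uncertainty:
Δv = Δp/m = (7.437e-26 kg·m/s)/(9.109e-31 kg) = 8.164e+04 m/s = 81.641 km/s

(c) The de Broglie wavelength for this momentum:
λ = h/p = (6.626e-34 J·s)/(7.437e-26 kg·m/s) = 8.910e-09 m = 8.910 nm

Note: The de Broglie wavelength is comparable to the localization size, as expected from wave-particle duality.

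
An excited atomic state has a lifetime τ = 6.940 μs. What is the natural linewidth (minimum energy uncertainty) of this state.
47.422 peV

Using the energy-time uncertainty principle:
ΔEΔt ≥ ℏ/2

The lifetime τ represents the time uncertainty Δt.
The natural linewidth (minimum energy uncertainty) is:

ΔE = ℏ/(2τ)
ΔE = (1.055e-34 J·s) / (2 × 6.940e-06 s)
ΔE = 7.598e-30 J = 47.422 peV

This natural linewidth limits the precision of spectroscopic measurements.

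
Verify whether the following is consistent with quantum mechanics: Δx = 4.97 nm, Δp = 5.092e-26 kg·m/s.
Yes, it satisfies the uncertainty principle.

Calculate the product ΔxΔp:
ΔxΔp = (4.970e-09 m) × (5.092e-26 kg·m/s)
ΔxΔp = 2.531e-34 J·s

Compare to the minimum allowed value ℏ/2:
ℏ/2 = 5.273e-35 J·s

Since ΔxΔp = 2.531e-34 J·s ≥ 5.273e-35 J·s = ℏ/2,
the measurement satisfies the uncertainty principle.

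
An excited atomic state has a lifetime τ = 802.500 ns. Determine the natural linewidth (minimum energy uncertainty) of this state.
410.101 peV

Using the energy-time uncertainty principle:
ΔEΔt ≥ ℏ/2

The lifetime τ represents the time uncertainty Δt.
The natural linewidth (minimum energy uncertainty) is:

ΔE = ℏ/(2τ)
ΔE = (1.055e-34 J·s) / (2 × 8.025e-07 s)
ΔE = 6.571e-29 J = 410.101 peV

This natural linewidth limits the precision of spectroscopic measurements.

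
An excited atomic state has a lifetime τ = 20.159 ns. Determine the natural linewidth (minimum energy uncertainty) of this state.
16.326 neV

Using the energy-time uncertainty principle:
ΔEΔt ≥ ℏ/2

The lifetime τ represents the time uncertainty Δt.
The natural linewidth (minimum energy uncertainty) is:

ΔE = ℏ/(2τ)
ΔE = (1.055e-34 J·s) / (2 × 2.016e-08 s)
ΔE = 2.616e-27 J = 16.326 neV

This natural linewidth limits the precision of spectroscopic measurements.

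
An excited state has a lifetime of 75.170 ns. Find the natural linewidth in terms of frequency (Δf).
1.059 MHz

Using the energy-time uncertainty principle and E = hf:
ΔEΔt ≥ ℏ/2
hΔf·Δt ≥ ℏ/2

The minimum frequency uncertainty is:
Δf = ℏ/(2hτ) = 1/(4πτ)
Δf = 1/(4π × 7.517e-08 s)
Δf = 1.059e+06 Hz = 1.059 MHz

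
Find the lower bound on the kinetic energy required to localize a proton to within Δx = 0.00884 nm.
66.382 meV

Localizing a particle requires giving it sufficient momentum uncertainty:

1. From uncertainty principle: Δp ≥ ℏ/(2Δx)
   Δp_min = (1.055e-34 J·s) / (2 × 8.840e-12 m)
   Δp_min = 5.965e-24 kg·m/s

2. This momentum uncertainty corresponds to kinetic energy:
   KE ≈ (Δp)²/(2m) = (5.965e-24)²/(2 × 1.673e-27 kg)
   KE = 1.064e-20 J = 66.382 meV

Tighter localization requires more energy.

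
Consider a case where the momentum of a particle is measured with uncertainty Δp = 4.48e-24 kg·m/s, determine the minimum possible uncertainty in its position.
11.770 pm

Using the Heisenberg uncertainty principle:
ΔxΔp ≥ ℏ/2

The minimum uncertainty in position is:
Δx_min = ℏ/(2Δp)
Δx_min = (1.055e-34 J·s) / (2 × 4.480e-24 kg·m/s)
Δx_min = 1.177e-11 m = 11.770 pm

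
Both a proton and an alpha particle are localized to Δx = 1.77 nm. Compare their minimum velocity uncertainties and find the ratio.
The proton has the larger minimum velocity uncertainty, by a ratio of 4.0.

For both particles, Δp_min = ℏ/(2Δx) = 2.979e-26 kg·m/s (same for both).

The velocity uncertainty is Δv = Δp/m:
- proton: Δv = 2.979e-26 / 1.673e-27 = 1.781e+01 m/s = 17.810 m/s
- alpha particle: Δv = 2.979e-26 / 6.645e-27 = 4.483e+00 m/s = 4.483 m/s

Ratio: 1.781e+01 / 4.483e+00 = 4.0

The lighter particle has larger velocity uncertainty because Δv ∝ 1/m.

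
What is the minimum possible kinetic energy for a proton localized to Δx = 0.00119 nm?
3.663 eV

Localizing a particle requires giving it sufficient momentum uncertainty:

1. From uncertainty principle: Δp ≥ ℏ/(2Δx)
   Δp_min = (1.055e-34 J·s) / (2 × 1.190e-12 m)
   Δp_min = 4.431e-23 kg·m/s

2. This momentum uncertainty corresponds to kinetic energy:
   KE ≈ (Δp)²/(2m) = (4.431e-23)²/(2 × 1.673e-27 kg)
   KE = 5.869e-19 J = 3.663 eV

Tighter localization requires more energy.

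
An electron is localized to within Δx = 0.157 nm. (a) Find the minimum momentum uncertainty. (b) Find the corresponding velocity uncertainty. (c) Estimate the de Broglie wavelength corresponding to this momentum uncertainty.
(a) Δp_min = 3.359 × 10^-25 kg·m/s
(b) Δv_min = 368.687 km/s
(c) λ_dB = 1.973 nm

Step-by-step:

(a) From the uncertainty principle:
Δp_min = ℏ/(2Δx) = (1.055e-34 J·s)/(2 × 1.570e-10 m) = 3.359e-25 kg·m/s

(b) The velocity uncertainty:
Δv = Δp/m = (3.359e-25 kg·m/s)/(9.109e-31 kg) = 3.687e+05 m/s = 368.687 km/s

(c) The de Broglie wavelength for this momentum:
λ = h/p = (6.626e-34 J·s)/(3.359e-25 kg·m/s) = 1.973e-09 m = 1.973 nm

Note: The de Broglie wavelength is comparable to the localization size, as expected from wave-particle duality.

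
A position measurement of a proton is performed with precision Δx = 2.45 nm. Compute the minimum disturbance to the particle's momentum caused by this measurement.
2.152 × 10^-26 kg·m/s

The uncertainty principle implies that measuring position disturbs momentum:
ΔxΔp ≥ ℏ/2

When we measure position with precision Δx, we necessarily introduce a momentum uncertainty:
Δp ≥ ℏ/(2Δx)
Δp_min = (1.055e-34 J·s) / (2 × 2.450e-09 m)
Δp_min = 2.152e-26 kg·m/s

The more precisely we measure position, the greater the momentum disturbance.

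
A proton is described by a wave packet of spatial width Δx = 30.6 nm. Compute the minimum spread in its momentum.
1.723 × 10^-27 kg·m/s

For a wave packet, the spatial width Δx and momentum spread Δp are related by the uncertainty principle:
ΔxΔp ≥ ℏ/2

The minimum momentum spread is:
Δp_min = ℏ/(2Δx)
Δp_min = (1.055e-34 J·s) / (2 × 3.060e-08 m)
Δp_min = 1.723e-27 kg·m/s

A wave packet cannot have both a well-defined position and well-defined momentum.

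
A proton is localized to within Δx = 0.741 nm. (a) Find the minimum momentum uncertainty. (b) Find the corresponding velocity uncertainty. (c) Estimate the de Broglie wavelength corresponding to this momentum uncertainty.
(a) Δp_min = 7.116 × 10^-26 kg·m/s
(b) Δv_min = 42.543 m/s
(c) λ_dB = 9.312 nm

Step-by-step:

(a) From the uncertainty principle:
Δp_min = ℏ/(2Δx) = (1.055e-34 J·s)/(2 × 7.410e-10 m) = 7.116e-26 kg·m/s

(b) The velocity uncertainty:
Δv = Δp/m = (7.116e-26 kg·m/s)/(1.673e-27 kg) = 4.254e+01 m/s = 42.543 m/s

(c) The de Broglie wavelength for this momentum:
λ = h/p = (6.626e-34 J·s)/(7.116e-26 kg·m/s) = 9.312e-09 m = 9.312 nm

Note: The de Broglie wavelength is comparable to the localization size, as expected from wave-particle duality.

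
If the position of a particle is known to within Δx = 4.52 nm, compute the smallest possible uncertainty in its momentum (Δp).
1.167 × 10^-26 kg·m/s

Using the Heisenberg uncertainty principle:
ΔxΔp ≥ ℏ/2

The minimum uncertainty in momentum is:
Δp_min = ℏ/(2Δx)
Δp_min = (1.055e-34 J·s) / (2 × 4.520e-09 m)
Δp_min = 1.167e-26 kg·m/s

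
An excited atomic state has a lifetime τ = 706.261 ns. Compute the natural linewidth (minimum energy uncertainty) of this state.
465.984 peV

Using the energy-time uncertainty principle:
ΔEΔt ≥ ℏ/2

The lifetime τ represents the time uncertainty Δt.
The natural linewidth (minimum energy uncertainty) is:

ΔE = ℏ/(2τ)
ΔE = (1.055e-34 J·s) / (2 × 7.063e-07 s)
ΔE = 7.466e-29 J = 465.984 peV

This natural linewidth limits the precision of spectroscopic measurements.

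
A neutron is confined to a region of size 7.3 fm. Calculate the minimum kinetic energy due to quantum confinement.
97.210 keV

Using the uncertainty principle:

1. Position uncertainty: Δx ≈ 7.300e-15 m
2. Minimum momentum uncertainty: Δp = ℏ/(2Δx) = 7.223e-21 kg·m/s
3. Minimum kinetic energy:
   KE = (Δp)²/(2m) = (7.223e-21)²/(2 × 1.675e-27 kg)
   KE = 1.557e-14 J = 97.210 keV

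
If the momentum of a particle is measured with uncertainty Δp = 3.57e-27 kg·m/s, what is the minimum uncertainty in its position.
14.770 nm

Using the Heisenberg uncertainty principle:
ΔxΔp ≥ ℏ/2

The minimum uncertainty in position is:
Δx_min = ℏ/(2Δp)
Δx_min = (1.055e-34 J·s) / (2 × 3.570e-27 kg·m/s)
Δx_min = 1.477e-08 m = 14.770 nm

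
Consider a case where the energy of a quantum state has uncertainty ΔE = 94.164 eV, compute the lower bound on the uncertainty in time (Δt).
3.495 as

Using the energy-time uncertainty principle:
ΔEΔt ≥ ℏ/2

The minimum uncertainty in time is:
Δt_min = ℏ/(2ΔE)
Δt_min = (1.055e-34 J·s) / (2 × 1.509e-17 J)
Δt_min = 3.495e-18 s = 3.495 as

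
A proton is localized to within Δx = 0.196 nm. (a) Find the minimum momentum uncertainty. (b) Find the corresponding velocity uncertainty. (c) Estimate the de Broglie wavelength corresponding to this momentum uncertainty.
(a) Δp_min = 2.690 × 10^-25 kg·m/s
(b) Δv_min = 160.839 m/s
(c) λ_dB = 2.463 nm

Step-by-step:

(a) From the uncertainty principle:
Δp_min = ℏ/(2Δx) = (1.055e-34 J·s)/(2 × 1.960e-10 m) = 2.690e-25 kg·m/s

(b) The velocity uncertainty:
Δv = Δp/m = (2.690e-25 kg·m/s)/(1.673e-27 kg) = 1.608e+02 m/s = 160.839 m/s

(c) The de Broglie wavelength for this momentum:
λ = h/p = (6.626e-34 J·s)/(2.690e-25 kg·m/s) = 2.463e-09 m = 2.463 nm

Note: The de Broglie wavelength is comparable to the localization size, as expected from wave-particle duality.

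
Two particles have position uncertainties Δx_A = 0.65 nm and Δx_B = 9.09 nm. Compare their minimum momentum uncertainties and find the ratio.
Particle A has the larger minimum momentum uncertainty, by a factor of 13.98.

For each particle, the minimum momentum uncertainty is Δp_min = ℏ/(2Δx):

Particle A: Δp_A = ℏ/(2×6.500e-10 m) = 8.112e-26 kg·m/s
Particle B: Δp_B = ℏ/(2×9.090e-09 m) = 5.801e-27 kg·m/s

Ratio: Δp_A/Δp_B = 13.98

Since Δp_min ∝ 1/Δx, the particle with smaller position uncertainty (A) has larger momentum uncertainty.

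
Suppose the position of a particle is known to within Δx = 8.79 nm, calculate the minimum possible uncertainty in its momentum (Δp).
5.999 × 10^-27 kg·m/s

Using the Heisenberg uncertainty principle:
ΔxΔp ≥ ℏ/2

The minimum uncertainty in momentum is:
Δp_min = ℏ/(2Δx)
Δp_min = (1.055e-34 J·s) / (2 × 8.790e-09 m)
Δp_min = 5.999e-27 kg·m/s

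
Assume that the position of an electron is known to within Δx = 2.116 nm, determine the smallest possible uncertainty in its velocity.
27.355 km/s

Using the Heisenberg uncertainty principle and Δp = mΔv:
ΔxΔp ≥ ℏ/2
Δx(mΔv) ≥ ℏ/2

The minimum uncertainty in velocity is:
Δv_min = ℏ/(2mΔx)
Δv_min = (1.055e-34 J·s) / (2 × 9.109e-31 kg × 2.116e-09 m)
Δv_min = 2.736e+04 m/s = 27.355 km/s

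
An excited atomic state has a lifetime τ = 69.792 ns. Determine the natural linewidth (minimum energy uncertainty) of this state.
4.716 neV

Using the energy-time uncertainty principle:
ΔEΔt ≥ ℏ/2

The lifetime τ represents the time uncertainty Δt.
The natural linewidth (minimum energy uncertainty) is:

ΔE = ℏ/(2τ)
ΔE = (1.055e-34 J·s) / (2 × 6.979e-08 s)
ΔE = 7.555e-28 J = 4.716 neV

This natural linewidth limits the precision of spectroscopic measurements.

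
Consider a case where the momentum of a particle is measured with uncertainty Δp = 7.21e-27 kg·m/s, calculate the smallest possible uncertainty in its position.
7.313 nm

Using the Heisenberg uncertainty principle:
ΔxΔp ≥ ℏ/2

The minimum uncertainty in position is:
Δx_min = ℏ/(2Δp)
Δx_min = (1.055e-34 J·s) / (2 × 7.210e-27 kg·m/s)
Δx_min = 7.313e-09 m = 7.313 nm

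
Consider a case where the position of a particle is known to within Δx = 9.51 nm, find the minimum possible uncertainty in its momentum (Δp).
5.545 × 10^-27 kg·m/s

Using the Heisenberg uncertainty principle:
ΔxΔp ≥ ℏ/2

The minimum uncertainty in momentum is:
Δp_min = ℏ/(2Δx)
Δp_min = (1.055e-34 J·s) / (2 × 9.510e-09 m)
Δp_min = 5.545e-27 kg·m/s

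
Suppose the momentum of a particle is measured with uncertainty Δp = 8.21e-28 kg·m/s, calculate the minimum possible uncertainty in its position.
64.225 nm

Using the Heisenberg uncertainty principle:
ΔxΔp ≥ ℏ/2

The minimum uncertainty in position is:
Δx_min = ℏ/(2Δp)
Δx_min = (1.055e-34 J·s) / (2 × 8.210e-28 kg·m/s)
Δx_min = 6.422e-08 m = 64.225 nm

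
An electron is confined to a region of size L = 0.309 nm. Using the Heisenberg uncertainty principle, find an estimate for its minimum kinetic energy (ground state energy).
99.758 meV

Using the uncertainty principle to estimate ground state energy:

1. The position uncertainty is approximately the confinement size:
   Δx ≈ L = 3.090e-10 m

2. From ΔxΔp ≥ ℏ/2, the minimum momentum uncertainty is:
   Δp ≈ ℏ/(2L) = 1.706e-25 kg·m/s

3. The kinetic energy is approximately:
   KE ≈ (Δp)²/(2m) = (1.706e-25)²/(2 × 9.109e-31 kg)
   KE ≈ 1.598e-20 J = 99.758 meV

This is an order-of-magnitude estimate of the ground state energy.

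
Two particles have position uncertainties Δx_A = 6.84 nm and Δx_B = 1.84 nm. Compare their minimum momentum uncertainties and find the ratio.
Particle B has the larger minimum momentum uncertainty, by a factor of 3.72.

For each particle, the minimum momentum uncertainty is Δp_min = ℏ/(2Δx):

Particle A: Δp_A = ℏ/(2×6.840e-09 m) = 7.709e-27 kg·m/s
Particle B: Δp_B = ℏ/(2×1.840e-09 m) = 2.866e-26 kg·m/s

Ratio: Δp_B/Δp_A = 3.72

Since Δp_min ∝ 1/Δx, the particle with smaller position uncertainty (B) has larger momentum uncertainty.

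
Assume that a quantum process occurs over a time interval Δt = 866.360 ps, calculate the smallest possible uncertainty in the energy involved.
379.872 neV

Using the energy-time uncertainty principle:
ΔEΔt ≥ ℏ/2

The minimum uncertainty in energy is:
ΔE_min = ℏ/(2Δt)
ΔE_min = (1.055e-34 J·s) / (2 × 8.664e-10 s)
ΔE_min = 6.086e-26 J = 379.872 neV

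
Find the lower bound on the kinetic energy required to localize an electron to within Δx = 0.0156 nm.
39.139 eV

Localizing a particle requires giving it sufficient momentum uncertainty:

1. From uncertainty principle: Δp ≥ ℏ/(2Δx)
   Δp_min = (1.055e-34 J·s) / (2 × 1.560e-11 m)
   Δp_min = 3.380e-24 kg·m/s

2. This momentum uncertainty corresponds to kinetic energy:
   KE ≈ (Δp)²/(2m) = (3.380e-24)²/(2 × 9.109e-31 kg)
   KE = 6.271e-18 J = 39.139 eV

Tighter localization requires more energy.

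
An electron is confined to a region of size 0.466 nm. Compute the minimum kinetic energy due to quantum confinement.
43.862 meV

Using the uncertainty principle:

1. Position uncertainty: Δx ≈ 4.660e-10 m
2. Minimum momentum uncertainty: Δp = ℏ/(2Δx) = 1.132e-25 kg·m/s
3. Minimum kinetic energy:
   KE = (Δp)²/(2m) = (1.132e-25)²/(2 × 9.109e-31 kg)
   KE = 7.028e-21 J = 43.862 meV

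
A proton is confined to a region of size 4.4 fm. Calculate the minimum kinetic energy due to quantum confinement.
267.947 keV

Using the uncertainty principle:

1. Position uncertainty: Δx ≈ 4.400e-15 m
2. Minimum momentum uncertainty: Δp = ℏ/(2Δx) = 1.198e-20 kg·m/s
3. Minimum kinetic energy:
   KE = (Δp)²/(2m) = (1.198e-20)²/(2 × 1.673e-27 kg)
   KE = 4.293e-14 J = 267.947 keV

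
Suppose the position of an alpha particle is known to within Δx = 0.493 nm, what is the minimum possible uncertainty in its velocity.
16.096 m/s

Using the Heisenberg uncertainty principle and Δp = mΔv:
ΔxΔp ≥ ℏ/2
Δx(mΔv) ≥ ℏ/2

The minimum uncertainty in velocity is:
Δv_min = ℏ/(2mΔx)
Δv_min = (1.055e-34 J·s) / (2 × 6.645e-27 kg × 4.930e-10 m)
Δv_min = 1.610e+01 m/s = 16.096 m/s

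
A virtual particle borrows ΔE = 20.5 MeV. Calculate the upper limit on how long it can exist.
16.054 ys

Using the energy-time uncertainty principle:
ΔEΔt ≥ ℏ/2

For a virtual particle borrowing energy ΔE, the maximum lifetime is:
Δt_max = ℏ/(2ΔE)

Converting energy:
ΔE = 20.5 MeV = 3.284e-12 J

Δt_max = (1.055e-34 J·s) / (2 × 3.284e-12 J)
Δt_max = 1.605e-23 s = 16.054 ys

Virtual particles with higher borrowed energy exist for shorter times.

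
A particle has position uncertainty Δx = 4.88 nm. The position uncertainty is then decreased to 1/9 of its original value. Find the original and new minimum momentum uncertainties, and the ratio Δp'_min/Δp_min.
Original Δp_min = 1.081 × 10^-26 kg·m/s; new Δp'_min = 9.725 × 10^-26 kg·m/s; ratio Δp'_min/Δp_min = 9.

From the uncertainty principle ΔxΔp ≥ ℏ/2, the minimum momentum uncertainty is Δp_min = ℏ/(2Δx).

Original (Δx = 4.88 nm = 4.880e-09 m):
Δp_min = (1.055e-34 J·s)/(2 × 4.880e-09 m) = 1.081e-26 kg·m/s

When Δx → (1/9)Δx:
Δp'_min = ℏ/(2 × (1/9)Δx) = 9 × ℏ/(2Δx) = 9 × Δp_min
Δp'_min = 9 × 1.081e-26 kg·m/s = 9.725e-26 kg·m/s

Since Δp_min ∝ 1/Δx, when Δx is decreased to 1/9 of its original value, Δp_min increases to 9 times its original value.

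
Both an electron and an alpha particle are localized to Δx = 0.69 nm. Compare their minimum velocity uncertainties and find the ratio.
The electron has the larger minimum velocity uncertainty, by a ratio of 7294.3.

For both particles, Δp_min = ℏ/(2Δx) = 7.642e-26 kg·m/s (same for both).

The velocity uncertainty is Δv = Δp/m:
- electron: Δv = 7.642e-26 / 9.109e-31 = 8.389e+04 m/s = 83.890 km/s
- alpha particle: Δv = 7.642e-26 / 6.645e-27 = 1.150e+01 m/s = 11.501 m/s

Ratio: 8.389e+04 / 1.150e+01 = 7294.3

The lighter particle has larger velocity uncertainty because Δv ∝ 1/m.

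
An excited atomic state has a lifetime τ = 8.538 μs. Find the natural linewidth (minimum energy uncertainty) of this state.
38.546 peV

Using the energy-time uncertainty principle:
ΔEΔt ≥ ℏ/2

The lifetime τ represents the time uncertainty Δt.
The natural linewidth (minimum energy uncertainty) is:

ΔE = ℏ/(2τ)
ΔE = (1.055e-34 J·s) / (2 × 8.538e-06 s)
ΔE = 6.176e-30 J = 38.546 peV

This natural linewidth limits the precision of spectroscopic measurements.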